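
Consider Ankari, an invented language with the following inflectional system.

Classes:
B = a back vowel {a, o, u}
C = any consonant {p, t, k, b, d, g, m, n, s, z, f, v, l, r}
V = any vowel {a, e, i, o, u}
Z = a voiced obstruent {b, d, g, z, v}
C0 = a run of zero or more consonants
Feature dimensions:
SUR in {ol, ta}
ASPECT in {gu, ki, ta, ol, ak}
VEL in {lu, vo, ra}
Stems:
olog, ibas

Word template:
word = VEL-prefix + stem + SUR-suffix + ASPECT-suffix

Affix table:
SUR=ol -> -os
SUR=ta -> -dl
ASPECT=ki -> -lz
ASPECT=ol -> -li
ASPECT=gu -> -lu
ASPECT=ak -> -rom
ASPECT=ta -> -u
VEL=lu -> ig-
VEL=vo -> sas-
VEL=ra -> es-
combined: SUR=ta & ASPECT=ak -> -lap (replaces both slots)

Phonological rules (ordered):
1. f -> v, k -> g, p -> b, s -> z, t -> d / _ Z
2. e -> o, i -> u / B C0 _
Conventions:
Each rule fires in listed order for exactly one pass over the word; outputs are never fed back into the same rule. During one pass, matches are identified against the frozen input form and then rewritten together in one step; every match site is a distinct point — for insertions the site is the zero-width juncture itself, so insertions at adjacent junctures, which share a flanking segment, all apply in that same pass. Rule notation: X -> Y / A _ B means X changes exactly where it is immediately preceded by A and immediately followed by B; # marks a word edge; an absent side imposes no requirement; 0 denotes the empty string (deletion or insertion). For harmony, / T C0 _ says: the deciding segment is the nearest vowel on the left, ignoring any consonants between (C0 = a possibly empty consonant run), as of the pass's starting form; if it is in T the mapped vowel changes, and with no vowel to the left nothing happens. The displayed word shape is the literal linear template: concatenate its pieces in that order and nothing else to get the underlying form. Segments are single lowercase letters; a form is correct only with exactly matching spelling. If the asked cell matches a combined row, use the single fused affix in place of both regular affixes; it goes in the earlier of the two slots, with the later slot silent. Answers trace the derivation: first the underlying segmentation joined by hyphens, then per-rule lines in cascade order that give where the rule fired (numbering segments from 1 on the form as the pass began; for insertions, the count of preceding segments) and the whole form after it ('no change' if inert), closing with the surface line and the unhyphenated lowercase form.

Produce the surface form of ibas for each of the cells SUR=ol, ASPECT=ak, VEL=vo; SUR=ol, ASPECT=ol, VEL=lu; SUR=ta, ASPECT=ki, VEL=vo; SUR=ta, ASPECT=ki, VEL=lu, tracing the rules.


cell SUR=ol, ASPECT=ak, VEL=vo:
underlying: sas-ibas-os-rom
1. f -> v, k -> g, p -> b, s -> z, t -> d / _ Z: no change
2. e -> o, i -> u / B C0 _: fires at position(s) 4: sasubasosrom
surface: sasubasosrom

cell SUR=ol, ASPECT=ol, VEL=lu:
underlying: ig-ibas-os-li
1. f -> v, k -> g, p -> b, s -> z, t -> d / _ Z: no change
2. e -> o, i -> u / B C0 _: fires at position(s) 10: igibasoslu
surface: igibasoslu

cell SUR=ta, ASPECT=ki, VEL=vo:
underlying: sas-ibas-dl-lz
1. f -> v, k -> g, p -> b, s -> z, t -> d / _ Z: fires at position(s) 7: sasibazdllz
2. e -> o, i -> u / B C0 _: fires at position(s) 4: sasubazdllz
surface: sasubazdllz

cell SUR=ta, ASPECT=ki, VEL=lu:
underlying: ig-ibas-dl-lz
1. f -> v, k -> g, p -> b, s -> z, t -> d / _ Z: fires at position(s) 6: igibazdllz
2. e -> o, i -> u / B C0 _: no change
surface: igibazdllz


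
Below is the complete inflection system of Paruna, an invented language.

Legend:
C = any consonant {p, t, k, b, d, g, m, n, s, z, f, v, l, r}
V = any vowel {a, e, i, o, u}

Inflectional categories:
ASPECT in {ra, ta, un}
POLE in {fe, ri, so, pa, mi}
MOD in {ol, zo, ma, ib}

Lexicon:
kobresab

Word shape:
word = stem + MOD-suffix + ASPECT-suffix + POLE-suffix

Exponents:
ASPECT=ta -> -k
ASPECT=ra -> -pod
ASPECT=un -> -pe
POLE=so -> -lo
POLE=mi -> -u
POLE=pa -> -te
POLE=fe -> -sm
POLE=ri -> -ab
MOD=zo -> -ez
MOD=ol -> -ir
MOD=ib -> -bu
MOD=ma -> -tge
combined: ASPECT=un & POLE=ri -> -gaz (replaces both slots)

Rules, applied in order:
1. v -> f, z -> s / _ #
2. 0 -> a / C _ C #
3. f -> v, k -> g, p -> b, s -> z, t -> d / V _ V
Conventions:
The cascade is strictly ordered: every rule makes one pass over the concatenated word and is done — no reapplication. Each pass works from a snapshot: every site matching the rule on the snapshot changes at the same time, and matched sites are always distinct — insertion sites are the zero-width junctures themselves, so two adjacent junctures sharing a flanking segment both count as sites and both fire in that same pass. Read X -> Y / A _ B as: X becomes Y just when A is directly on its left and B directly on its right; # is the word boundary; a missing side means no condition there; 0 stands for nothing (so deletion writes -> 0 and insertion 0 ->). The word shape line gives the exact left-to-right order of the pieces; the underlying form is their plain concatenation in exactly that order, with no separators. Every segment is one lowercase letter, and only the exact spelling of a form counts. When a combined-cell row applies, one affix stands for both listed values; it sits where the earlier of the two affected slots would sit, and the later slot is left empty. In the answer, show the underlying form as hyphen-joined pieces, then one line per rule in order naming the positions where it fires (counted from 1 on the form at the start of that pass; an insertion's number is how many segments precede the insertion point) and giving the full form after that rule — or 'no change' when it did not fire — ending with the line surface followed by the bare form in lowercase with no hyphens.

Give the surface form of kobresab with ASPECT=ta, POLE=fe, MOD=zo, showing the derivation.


underlying: kobresab-ez-k-sm
1. v -> f, z -> s / _ #: no change
2. 0 -> a / C _ C #: inserts after position(s) 12: kobresabezksam
3. f -> v, k -> g, p -> b, s -> z, t -> d / V _ V: fires at position(s) 6: kobrezabezksam
surface: kobrezabezksam


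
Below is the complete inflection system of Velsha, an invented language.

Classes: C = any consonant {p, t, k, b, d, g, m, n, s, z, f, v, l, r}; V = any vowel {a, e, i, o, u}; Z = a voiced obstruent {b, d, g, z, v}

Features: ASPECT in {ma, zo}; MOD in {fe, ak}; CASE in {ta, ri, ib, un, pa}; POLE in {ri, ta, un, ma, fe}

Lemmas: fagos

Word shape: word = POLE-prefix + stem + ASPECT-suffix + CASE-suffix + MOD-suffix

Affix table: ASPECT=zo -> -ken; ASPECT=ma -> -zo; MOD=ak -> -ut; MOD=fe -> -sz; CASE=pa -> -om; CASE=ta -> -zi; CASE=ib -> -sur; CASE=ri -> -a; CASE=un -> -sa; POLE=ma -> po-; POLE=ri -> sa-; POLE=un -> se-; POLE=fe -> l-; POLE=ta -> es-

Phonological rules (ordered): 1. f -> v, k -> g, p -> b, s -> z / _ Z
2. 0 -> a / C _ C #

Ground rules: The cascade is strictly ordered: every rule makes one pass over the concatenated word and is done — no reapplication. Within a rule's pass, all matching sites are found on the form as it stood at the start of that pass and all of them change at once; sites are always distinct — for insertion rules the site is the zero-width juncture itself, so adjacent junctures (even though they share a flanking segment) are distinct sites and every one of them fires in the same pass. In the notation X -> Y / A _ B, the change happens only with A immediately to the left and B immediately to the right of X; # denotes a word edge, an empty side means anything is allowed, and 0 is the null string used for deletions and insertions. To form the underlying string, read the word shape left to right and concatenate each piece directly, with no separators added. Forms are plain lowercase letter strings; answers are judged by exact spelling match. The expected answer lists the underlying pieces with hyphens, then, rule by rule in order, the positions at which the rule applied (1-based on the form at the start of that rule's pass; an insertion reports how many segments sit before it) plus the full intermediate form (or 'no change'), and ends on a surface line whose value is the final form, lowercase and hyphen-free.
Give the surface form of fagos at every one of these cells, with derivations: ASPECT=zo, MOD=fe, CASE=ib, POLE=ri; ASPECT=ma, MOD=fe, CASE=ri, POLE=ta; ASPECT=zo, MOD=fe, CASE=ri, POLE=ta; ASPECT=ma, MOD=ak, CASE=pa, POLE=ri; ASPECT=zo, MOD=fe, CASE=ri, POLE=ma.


cell ASPECT=zo, MOD=fe, CASE=ib, POLE=ri:
underlying: sa-fagos-ken-sur-sz
1. f -> v, k -> g, p -> b, s -> z / _ Z: fires at position(s) 14: safagoskensurzz
2. 0 -> a / C _ C #: inserts after position(s) 14: safagoskensurzaz
surface: safagoskensurzaz

cell ASPECT=ma, MOD=fe, CASE=ri, POLE=ta:
underlying: es-fagos-zo-a-sz
1. f -> v, k -> g, p -> b, s -> z / _ Z: fires at position(s) 7, 11: esfagozzoazz
2. 0 -> a / C _ C #: inserts after position(s) 11: esfagozzoazaz
surface: esfagozzoazaz

cell ASPECT=zo, MOD=fe, CASE=ri, POLE=ta:
underlying: es-fagos-ken-a-sz
1. f -> v, k -> g, p -> b, s -> z / _ Z: fires at position(s) 12: esfagoskenazz
2. 0 -> a / C _ C #: inserts after position(s) 12: esfagoskenazaz
surface: esfagoskenazaz

cell ASPECT=ma, MOD=ak, CASE=pa, POLE=ri:
underlying: sa-fagos-zo-om-ut
1. f -> v, k -> g, p -> b, s -> z / _ Z: fires at position(s) 7: safagozzoomut
2. 0 -> a / C _ C #: no change
surface: safagozzoomut

cell ASPECT=zo, MOD=fe, CASE=ri, POLE=ma:
underlying: po-fagos-ken-a-sz
1. f -> v, k -> g, p -> b, s -> z / _ Z: fires at position(s) 12: pofagoskenazz
2. 0 -> a / C _ C #: inserts after position(s) 12: pofagoskenazaz
surface: pofagoskenazaz


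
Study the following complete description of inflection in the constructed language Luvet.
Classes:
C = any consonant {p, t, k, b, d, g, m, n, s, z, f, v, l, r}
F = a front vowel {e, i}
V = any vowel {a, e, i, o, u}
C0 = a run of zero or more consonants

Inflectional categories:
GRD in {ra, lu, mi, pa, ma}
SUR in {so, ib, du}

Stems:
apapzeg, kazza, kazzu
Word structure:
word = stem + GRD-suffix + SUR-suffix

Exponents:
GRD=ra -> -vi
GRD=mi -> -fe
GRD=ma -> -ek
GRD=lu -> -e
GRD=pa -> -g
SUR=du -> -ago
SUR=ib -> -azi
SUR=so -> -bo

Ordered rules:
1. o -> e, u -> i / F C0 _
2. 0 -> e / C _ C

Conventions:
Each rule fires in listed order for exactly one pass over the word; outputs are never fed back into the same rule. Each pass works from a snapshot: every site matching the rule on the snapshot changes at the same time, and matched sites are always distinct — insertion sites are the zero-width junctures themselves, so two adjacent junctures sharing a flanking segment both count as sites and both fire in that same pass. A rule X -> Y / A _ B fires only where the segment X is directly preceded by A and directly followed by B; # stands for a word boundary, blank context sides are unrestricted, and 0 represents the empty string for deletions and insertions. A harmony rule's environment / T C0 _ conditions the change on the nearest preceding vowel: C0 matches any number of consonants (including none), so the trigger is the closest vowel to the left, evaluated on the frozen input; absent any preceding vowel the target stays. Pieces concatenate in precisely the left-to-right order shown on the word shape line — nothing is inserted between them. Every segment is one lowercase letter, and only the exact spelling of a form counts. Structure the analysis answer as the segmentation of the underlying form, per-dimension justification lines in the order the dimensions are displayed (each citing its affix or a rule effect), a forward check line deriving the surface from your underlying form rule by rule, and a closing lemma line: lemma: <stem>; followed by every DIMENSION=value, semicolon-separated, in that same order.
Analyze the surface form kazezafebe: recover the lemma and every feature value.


underlying: kazza-fe-bo
GRD=mi - signalled by the affix -fe
SUR=so - signalled by the affix -bo
check: kazzafebo -> kazzafebe -> kazezafebe
lemma: kazza; GRD=mi; SUR=so


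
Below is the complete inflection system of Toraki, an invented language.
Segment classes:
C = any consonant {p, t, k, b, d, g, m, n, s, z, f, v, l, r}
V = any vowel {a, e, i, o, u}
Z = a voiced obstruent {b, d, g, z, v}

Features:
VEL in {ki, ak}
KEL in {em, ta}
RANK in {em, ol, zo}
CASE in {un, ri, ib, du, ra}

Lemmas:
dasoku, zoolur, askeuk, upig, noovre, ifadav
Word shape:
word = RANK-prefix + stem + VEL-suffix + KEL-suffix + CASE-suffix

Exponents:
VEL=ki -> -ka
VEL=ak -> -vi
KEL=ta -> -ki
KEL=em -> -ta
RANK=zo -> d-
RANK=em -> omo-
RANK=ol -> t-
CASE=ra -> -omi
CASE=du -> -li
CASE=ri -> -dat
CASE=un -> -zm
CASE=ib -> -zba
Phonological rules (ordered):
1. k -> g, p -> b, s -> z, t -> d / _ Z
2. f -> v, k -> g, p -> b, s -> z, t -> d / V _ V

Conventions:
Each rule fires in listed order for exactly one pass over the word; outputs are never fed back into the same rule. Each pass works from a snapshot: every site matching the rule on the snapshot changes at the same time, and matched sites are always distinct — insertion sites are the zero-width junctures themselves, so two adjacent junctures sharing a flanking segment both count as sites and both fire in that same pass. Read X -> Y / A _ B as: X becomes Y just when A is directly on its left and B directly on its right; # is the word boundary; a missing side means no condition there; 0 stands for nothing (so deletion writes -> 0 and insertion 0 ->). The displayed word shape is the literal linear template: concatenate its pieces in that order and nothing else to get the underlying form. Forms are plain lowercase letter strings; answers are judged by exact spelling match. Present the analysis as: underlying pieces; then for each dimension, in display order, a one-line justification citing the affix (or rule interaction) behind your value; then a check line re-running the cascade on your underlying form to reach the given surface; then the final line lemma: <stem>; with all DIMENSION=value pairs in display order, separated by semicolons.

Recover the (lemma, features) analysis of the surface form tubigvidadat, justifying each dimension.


underlying: t-upig-vi-ta-dat
VEL=ak - signalled by the affix -vi
KEL=em - signalled by the affix -ta
RANK=ol - signalled by the affix t-
CASE=ri - signalled by the affix -dat
check: tupigvitadat -> tupigvitadat -> tubigvidadat
lemma: upig; VEL=ak; KEL=em; RANK=ol; CASE=ri


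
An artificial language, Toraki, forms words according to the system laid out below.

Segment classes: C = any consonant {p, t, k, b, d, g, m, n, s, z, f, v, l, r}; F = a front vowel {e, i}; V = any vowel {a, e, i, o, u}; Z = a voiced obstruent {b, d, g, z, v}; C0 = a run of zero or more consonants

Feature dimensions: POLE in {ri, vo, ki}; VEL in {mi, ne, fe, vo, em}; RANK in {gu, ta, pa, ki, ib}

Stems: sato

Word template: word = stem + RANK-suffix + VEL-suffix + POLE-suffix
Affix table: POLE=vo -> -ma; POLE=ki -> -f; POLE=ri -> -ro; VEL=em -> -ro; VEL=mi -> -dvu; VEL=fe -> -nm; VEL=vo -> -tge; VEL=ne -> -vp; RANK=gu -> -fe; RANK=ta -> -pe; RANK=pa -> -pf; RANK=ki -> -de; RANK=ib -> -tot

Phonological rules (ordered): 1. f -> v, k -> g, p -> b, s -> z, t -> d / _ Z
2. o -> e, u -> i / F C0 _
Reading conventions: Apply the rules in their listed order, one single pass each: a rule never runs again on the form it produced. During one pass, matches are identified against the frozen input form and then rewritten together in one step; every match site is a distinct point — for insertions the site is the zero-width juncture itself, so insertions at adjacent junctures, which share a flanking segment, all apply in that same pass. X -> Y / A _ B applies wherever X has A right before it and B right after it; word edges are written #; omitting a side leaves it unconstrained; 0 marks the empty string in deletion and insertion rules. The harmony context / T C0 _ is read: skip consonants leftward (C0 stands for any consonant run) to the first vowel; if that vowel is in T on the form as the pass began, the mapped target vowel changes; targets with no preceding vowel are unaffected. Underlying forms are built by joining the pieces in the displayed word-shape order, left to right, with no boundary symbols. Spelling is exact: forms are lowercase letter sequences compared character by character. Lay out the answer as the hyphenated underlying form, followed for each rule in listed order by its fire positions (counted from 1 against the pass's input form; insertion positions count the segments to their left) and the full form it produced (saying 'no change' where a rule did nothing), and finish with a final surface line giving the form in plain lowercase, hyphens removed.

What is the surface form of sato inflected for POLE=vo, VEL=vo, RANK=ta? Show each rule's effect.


underlying: sato-pe-tge-ma
1. f -> v, k -> g, p -> b, s -> z, t -> d / _ Z: fires at position(s) 7: satopedgema
2. o -> e, u -> i / F C0 _: no change
surface: satopedgema


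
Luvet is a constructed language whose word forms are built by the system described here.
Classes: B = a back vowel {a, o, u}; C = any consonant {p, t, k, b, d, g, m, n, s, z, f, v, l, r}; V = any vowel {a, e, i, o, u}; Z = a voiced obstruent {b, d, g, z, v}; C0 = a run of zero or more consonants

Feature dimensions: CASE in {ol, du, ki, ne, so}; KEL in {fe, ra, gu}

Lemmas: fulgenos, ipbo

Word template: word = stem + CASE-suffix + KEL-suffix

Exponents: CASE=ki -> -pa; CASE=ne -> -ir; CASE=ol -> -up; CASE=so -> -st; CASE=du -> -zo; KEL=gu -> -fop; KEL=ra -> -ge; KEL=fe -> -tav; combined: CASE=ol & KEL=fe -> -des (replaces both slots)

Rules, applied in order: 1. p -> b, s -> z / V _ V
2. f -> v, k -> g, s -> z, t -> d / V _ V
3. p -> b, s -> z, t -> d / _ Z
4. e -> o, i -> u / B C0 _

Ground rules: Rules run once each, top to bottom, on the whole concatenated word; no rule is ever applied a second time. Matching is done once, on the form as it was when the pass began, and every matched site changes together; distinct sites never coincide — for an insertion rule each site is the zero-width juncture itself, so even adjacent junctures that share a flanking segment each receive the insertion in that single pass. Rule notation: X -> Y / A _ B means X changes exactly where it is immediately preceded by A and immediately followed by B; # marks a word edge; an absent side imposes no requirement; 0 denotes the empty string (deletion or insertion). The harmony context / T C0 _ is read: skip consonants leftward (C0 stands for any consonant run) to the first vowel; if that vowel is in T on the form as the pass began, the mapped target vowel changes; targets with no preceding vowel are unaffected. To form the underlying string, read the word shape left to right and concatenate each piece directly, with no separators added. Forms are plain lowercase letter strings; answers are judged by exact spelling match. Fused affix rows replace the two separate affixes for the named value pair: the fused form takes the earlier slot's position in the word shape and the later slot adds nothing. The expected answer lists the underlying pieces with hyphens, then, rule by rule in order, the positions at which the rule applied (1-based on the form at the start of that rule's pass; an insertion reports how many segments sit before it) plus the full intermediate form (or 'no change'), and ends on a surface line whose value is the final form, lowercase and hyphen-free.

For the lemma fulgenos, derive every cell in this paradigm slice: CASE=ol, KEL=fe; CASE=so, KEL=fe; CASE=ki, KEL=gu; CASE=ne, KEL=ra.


cell CASE=ol, KEL=fe:
underlying: fulgenos-des
1. p -> b, s -> z / V _ V: no change
2. f -> v, k -> g, s -> z, t -> d / V _ V: no change
3. p -> b, s -> z, t -> d / _ Z: fires at position(s) 8: fulgenozdes
4. e -> o, i -> u / B C0 _: fires at position(s) 5, 10: fulgonozdos
surface: fulgonozdos

cell CASE=so, KEL=fe:
underlying: fulgenos-st-tav
1. p -> b, s -> z / V _ V: no change
2. f -> v, k -> g, s -> z, t -> d / V _ V: no change
3. p -> b, s -> z, t -> d / _ Z: no change
4. e -> o, i -> u / B C0 _: fires at position(s) 5: fulgonossttav
surface: fulgonossttav

cell CASE=ki, KEL=gu:
underlying: fulgenos-pa-fop
1. p -> b, s -> z / V _ V: no change
2. f -> v, k -> g, s -> z, t -> d / V _ V: fires at position(s) 11: fulgenospavop
3. p -> b, s -> z, t -> d / _ Z: no change
4. e -> o, i -> u / B C0 _: fires at position(s) 5: fulgonospavop
surface: fulgonospavop

cell CASE=ne, KEL=ra:
underlying: fulgenos-ir-ge
1. p -> b, s -> z / V _ V: fires at position(s) 8: fulgenozirge
2. f -> v, k -> g, s -> z, t -> d / V _ V: no change
3. p -> b, s -> z, t -> d / _ Z: no change
4. e -> o, i -> u / B C0 _: fires at position(s) 5, 9: fulgonozurge
surface: fulgonozurge


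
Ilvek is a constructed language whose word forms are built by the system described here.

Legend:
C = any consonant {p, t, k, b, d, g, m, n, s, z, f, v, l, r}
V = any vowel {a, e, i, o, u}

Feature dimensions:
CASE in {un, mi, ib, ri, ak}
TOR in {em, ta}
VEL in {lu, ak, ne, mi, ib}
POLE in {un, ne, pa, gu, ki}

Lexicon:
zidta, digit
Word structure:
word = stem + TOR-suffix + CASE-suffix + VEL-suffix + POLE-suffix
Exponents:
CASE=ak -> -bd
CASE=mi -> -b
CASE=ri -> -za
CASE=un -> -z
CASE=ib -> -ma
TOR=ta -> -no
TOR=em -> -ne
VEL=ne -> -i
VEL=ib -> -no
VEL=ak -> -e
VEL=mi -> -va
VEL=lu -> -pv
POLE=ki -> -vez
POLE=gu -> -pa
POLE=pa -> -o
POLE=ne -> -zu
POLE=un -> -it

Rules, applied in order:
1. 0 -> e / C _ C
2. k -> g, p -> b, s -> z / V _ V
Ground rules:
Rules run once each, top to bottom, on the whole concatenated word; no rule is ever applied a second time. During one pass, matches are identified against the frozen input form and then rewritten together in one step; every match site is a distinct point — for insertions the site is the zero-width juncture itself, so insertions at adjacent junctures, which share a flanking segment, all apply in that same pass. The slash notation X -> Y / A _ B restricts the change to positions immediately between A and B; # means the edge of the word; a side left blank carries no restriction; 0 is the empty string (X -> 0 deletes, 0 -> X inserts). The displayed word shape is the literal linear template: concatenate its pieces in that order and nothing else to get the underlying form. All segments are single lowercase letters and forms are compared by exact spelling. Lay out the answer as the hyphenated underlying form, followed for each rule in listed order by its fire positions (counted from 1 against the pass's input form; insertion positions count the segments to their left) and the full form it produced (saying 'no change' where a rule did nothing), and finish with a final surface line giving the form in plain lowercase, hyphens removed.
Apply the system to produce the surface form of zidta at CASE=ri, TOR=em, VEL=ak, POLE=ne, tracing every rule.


underlying: zidta-ne-za-e-zu
1. 0 -> e / C _ C: inserts after position(s) 3: zidetanezaezu
2. k -> g, p -> b, s -> z / V _ V: no change
surface: zidetanezaezu


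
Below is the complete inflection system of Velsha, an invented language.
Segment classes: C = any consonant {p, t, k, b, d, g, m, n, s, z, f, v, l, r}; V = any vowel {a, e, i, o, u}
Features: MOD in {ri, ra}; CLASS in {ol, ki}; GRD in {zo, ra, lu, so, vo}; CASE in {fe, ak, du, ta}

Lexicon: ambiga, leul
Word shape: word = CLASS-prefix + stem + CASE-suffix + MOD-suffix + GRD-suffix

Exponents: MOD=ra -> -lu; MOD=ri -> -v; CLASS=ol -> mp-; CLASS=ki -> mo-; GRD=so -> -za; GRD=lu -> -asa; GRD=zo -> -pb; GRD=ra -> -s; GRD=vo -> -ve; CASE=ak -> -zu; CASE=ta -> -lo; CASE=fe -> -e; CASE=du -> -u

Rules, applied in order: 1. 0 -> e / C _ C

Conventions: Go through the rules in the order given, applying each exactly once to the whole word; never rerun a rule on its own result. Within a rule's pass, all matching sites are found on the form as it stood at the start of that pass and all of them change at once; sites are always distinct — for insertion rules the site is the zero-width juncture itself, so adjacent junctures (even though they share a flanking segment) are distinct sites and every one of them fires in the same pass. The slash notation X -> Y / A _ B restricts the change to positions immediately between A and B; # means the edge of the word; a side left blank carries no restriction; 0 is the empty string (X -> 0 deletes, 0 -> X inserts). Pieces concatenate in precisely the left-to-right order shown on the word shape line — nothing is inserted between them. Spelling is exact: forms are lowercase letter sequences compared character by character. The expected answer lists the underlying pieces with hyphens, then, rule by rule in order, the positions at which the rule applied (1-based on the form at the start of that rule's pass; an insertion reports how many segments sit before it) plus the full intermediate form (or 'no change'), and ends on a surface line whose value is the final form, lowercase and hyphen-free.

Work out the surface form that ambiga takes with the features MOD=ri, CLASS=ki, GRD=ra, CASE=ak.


underlying: mo-ambiga-zu-v-s
1. 0 -> e / C _ C: inserts after position(s) 4, 11: moamebigazuves
surface: moamebigazuves


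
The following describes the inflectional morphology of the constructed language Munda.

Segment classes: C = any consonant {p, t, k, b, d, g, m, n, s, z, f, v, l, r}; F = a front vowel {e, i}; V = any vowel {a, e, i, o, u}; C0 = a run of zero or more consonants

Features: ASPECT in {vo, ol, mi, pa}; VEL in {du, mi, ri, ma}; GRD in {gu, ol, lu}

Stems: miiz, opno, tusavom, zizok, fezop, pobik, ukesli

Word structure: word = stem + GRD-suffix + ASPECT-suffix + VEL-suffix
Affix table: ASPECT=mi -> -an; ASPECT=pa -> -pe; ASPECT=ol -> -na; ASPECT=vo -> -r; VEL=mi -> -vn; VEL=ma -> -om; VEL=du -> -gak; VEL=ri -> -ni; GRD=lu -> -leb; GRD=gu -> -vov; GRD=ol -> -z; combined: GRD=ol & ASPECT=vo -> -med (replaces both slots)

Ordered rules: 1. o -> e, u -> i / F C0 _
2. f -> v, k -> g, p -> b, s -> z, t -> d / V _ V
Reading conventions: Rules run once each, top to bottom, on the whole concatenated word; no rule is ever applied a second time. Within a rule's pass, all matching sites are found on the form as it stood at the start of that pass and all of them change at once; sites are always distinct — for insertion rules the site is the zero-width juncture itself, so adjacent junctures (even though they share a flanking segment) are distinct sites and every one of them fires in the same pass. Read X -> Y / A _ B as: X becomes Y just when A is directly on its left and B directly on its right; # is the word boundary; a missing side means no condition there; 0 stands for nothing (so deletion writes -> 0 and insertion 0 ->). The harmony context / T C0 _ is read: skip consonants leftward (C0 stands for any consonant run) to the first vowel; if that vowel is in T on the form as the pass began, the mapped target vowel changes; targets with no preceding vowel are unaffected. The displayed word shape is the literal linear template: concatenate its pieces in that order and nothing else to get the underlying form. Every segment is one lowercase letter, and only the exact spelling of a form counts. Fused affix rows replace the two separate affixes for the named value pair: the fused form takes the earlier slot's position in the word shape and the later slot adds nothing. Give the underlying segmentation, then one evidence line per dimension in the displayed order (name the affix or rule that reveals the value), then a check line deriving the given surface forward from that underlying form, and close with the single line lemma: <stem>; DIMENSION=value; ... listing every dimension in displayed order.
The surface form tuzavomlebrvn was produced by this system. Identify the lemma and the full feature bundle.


underlying: tusavom-leb-r-vn
ASPECT=vo - signalled by the affix -r
VEL=mi - signalled by the affix -vn
GRD=lu - signalled by the affix -leb
check: tusavomlebrvn -> tusavomlebrvn -> tuzavomlebrvn
lemma: tusavom; ASPECT=vo; VEL=mi; GRD=lu


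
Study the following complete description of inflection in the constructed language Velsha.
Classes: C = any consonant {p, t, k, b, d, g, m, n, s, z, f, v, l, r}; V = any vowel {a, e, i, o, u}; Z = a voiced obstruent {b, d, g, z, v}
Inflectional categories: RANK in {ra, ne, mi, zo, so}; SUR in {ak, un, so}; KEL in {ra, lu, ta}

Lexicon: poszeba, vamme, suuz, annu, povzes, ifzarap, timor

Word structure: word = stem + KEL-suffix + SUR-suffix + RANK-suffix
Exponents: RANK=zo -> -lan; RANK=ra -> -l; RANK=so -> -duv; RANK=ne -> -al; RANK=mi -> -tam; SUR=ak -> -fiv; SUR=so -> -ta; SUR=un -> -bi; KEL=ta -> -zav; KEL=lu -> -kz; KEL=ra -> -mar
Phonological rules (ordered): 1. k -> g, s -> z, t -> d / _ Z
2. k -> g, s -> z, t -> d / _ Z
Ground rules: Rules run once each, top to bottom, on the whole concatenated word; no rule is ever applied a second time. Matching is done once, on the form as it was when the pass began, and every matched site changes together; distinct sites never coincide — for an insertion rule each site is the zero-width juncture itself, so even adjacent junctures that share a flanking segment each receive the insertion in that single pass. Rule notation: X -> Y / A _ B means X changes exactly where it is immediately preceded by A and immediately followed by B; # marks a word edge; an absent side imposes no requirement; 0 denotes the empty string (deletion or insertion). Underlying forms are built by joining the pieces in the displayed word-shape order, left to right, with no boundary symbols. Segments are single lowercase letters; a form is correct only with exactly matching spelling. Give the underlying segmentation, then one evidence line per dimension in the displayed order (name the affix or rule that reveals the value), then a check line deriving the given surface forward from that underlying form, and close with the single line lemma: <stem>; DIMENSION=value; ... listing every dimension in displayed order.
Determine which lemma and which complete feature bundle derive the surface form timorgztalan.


underlying: timor-kz-ta-lan
RANK=zo - signalled by the affix -lan
SUR=so - signalled by the affix -ta
KEL=lu - signalled by the affix -kz
check: timorkztalan -> timorgztalan -> timorgztalan
lemma: timor; RANK=zo; SUR=so; KEL=lu


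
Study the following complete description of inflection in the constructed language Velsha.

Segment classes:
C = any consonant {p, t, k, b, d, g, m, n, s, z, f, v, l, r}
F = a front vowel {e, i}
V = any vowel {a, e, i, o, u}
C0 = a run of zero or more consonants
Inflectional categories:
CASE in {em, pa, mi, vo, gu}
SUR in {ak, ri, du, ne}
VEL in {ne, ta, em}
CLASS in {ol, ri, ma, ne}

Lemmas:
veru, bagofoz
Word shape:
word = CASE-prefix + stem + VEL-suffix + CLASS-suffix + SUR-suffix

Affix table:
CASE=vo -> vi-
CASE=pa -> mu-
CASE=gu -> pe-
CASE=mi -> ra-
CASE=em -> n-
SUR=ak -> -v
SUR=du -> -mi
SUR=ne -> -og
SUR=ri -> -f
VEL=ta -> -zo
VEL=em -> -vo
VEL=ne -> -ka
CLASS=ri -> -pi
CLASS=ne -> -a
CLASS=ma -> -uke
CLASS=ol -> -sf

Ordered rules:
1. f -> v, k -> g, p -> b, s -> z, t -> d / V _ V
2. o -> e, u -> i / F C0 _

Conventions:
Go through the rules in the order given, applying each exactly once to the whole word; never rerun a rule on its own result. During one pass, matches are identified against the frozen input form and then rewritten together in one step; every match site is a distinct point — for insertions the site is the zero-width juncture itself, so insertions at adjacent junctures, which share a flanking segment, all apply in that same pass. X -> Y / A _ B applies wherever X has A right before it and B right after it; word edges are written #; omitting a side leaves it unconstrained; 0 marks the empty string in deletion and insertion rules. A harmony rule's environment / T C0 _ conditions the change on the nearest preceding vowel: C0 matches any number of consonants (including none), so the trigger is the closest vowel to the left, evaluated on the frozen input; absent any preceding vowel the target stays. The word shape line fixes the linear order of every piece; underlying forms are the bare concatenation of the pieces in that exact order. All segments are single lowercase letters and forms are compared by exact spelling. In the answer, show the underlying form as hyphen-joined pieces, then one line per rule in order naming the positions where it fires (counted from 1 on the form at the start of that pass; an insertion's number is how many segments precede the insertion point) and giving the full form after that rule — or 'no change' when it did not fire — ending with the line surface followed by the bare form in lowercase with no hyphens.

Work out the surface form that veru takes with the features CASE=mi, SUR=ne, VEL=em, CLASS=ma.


underlying: ra-veru-vo-uke-og
1. f -> v, k -> g, p -> b, s -> z, t -> d / V _ V: fires at position(s) 10: raveruvougeog
2. o -> e, u -> i / F C0 _: fires at position(s) 6, 12: raverivougeeg
surface: raverivougeeg


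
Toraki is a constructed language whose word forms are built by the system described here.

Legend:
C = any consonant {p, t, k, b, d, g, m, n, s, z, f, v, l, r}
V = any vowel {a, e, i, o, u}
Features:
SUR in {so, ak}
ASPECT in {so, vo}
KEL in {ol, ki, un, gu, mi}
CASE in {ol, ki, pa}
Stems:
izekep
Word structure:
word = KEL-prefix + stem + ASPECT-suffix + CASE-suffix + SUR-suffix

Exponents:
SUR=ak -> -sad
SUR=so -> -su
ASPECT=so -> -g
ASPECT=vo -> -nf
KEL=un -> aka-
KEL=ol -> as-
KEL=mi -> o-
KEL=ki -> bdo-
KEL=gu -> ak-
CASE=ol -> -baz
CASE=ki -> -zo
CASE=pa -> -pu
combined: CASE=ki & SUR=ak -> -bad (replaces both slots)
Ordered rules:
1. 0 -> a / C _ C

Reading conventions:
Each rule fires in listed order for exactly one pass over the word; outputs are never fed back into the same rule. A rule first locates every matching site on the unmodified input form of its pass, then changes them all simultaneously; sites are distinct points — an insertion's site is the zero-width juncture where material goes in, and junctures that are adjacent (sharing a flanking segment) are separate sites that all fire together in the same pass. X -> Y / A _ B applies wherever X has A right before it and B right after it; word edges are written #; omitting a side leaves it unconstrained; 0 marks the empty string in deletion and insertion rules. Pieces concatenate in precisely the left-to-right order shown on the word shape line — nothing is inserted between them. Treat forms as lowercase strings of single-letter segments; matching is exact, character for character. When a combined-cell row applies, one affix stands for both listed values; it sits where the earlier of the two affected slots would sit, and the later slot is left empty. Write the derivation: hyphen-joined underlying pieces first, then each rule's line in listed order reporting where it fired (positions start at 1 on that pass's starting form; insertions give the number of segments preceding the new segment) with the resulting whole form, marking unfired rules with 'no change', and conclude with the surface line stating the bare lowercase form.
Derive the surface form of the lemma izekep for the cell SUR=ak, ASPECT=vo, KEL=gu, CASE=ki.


underlying: ak-izekep-nf-bad
1. 0 -> a / C _ C: inserts after position(s) 8, 9, 10: akizekepanafabad
surface: akizekepanafabad


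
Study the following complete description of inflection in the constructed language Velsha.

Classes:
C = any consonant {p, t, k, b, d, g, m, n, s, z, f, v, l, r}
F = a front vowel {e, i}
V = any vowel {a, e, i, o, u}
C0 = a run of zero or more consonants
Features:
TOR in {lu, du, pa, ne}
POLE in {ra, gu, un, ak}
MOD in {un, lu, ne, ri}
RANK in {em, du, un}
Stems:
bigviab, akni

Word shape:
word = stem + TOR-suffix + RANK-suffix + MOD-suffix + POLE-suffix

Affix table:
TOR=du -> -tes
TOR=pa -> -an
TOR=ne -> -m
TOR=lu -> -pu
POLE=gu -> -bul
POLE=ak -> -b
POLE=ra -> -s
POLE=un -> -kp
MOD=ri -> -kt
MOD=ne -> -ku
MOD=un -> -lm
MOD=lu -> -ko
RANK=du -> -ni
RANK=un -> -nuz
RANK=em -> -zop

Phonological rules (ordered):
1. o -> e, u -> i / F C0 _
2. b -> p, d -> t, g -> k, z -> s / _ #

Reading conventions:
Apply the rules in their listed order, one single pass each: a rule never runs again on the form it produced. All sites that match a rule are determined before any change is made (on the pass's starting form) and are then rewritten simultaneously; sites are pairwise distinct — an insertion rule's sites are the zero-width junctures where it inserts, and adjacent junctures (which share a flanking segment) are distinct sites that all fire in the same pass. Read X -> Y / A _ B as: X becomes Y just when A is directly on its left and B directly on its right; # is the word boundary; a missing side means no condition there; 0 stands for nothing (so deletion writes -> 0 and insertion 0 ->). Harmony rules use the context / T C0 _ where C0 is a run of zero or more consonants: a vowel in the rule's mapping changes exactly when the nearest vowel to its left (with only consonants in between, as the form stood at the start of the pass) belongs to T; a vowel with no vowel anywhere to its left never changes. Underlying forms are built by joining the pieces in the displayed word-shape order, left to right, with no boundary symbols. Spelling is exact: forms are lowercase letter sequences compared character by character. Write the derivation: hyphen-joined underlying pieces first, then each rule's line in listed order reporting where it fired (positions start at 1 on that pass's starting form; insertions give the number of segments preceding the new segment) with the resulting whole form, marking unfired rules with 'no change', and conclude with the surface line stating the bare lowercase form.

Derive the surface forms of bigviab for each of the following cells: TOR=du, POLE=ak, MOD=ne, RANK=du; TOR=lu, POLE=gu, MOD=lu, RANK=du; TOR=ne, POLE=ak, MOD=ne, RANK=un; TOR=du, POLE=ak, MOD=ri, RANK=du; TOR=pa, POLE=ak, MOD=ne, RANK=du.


cell TOR=du, POLE=ak, MOD=ne, RANK=du:
underlying: bigviab-tes-ni-ku-b
1. o -> e, u -> i / F C0 _: fires at position(s) 14: bigviabtesnikib
2. b -> p, d -> t, g -> k, z -> s / _ #: fires at position(s) 15: bigviabtesnikip
surface: bigviabtesnikip

cell TOR=lu, POLE=gu, MOD=lu, RANK=du:
underlying: bigviab-pu-ni-ko-bul
1. o -> e, u -> i / F C0 _: fires at position(s) 13: bigviabpunikebul
2. b -> p, d -> t, g -> k, z -> s / _ #: no change
surface: bigviabpunikebul

cell TOR=ne, POLE=ak, MOD=ne, RANK=un:
underlying: bigviab-m-nuz-ku-b
1. o -> e, u -> i / F C0 _: no change
2. b -> p, d -> t, g -> k, z -> s / _ #: fires at position(s) 14: bigviabmnuzkup
surface: bigviabmnuzkup

cell TOR=du, POLE=ak, MOD=ri, RANK=du:
underlying: bigviab-tes-ni-kt-b
1. o -> e, u -> i / F C0 _: no change
2. b -> p, d -> t, g -> k, z -> s / _ #: fires at position(s) 15: bigviabtesniktp
surface: bigviabtesniktp

cell TOR=pa, POLE=ak, MOD=ne, RANK=du:
underlying: bigviab-an-ni-ku-b
1. o -> e, u -> i / F C0 _: fires at position(s) 13: bigviabannikib
2. b -> p, d -> t, g -> k, z -> s / _ #: fires at position(s) 14: bigviabannikip
surface: bigviabannikip


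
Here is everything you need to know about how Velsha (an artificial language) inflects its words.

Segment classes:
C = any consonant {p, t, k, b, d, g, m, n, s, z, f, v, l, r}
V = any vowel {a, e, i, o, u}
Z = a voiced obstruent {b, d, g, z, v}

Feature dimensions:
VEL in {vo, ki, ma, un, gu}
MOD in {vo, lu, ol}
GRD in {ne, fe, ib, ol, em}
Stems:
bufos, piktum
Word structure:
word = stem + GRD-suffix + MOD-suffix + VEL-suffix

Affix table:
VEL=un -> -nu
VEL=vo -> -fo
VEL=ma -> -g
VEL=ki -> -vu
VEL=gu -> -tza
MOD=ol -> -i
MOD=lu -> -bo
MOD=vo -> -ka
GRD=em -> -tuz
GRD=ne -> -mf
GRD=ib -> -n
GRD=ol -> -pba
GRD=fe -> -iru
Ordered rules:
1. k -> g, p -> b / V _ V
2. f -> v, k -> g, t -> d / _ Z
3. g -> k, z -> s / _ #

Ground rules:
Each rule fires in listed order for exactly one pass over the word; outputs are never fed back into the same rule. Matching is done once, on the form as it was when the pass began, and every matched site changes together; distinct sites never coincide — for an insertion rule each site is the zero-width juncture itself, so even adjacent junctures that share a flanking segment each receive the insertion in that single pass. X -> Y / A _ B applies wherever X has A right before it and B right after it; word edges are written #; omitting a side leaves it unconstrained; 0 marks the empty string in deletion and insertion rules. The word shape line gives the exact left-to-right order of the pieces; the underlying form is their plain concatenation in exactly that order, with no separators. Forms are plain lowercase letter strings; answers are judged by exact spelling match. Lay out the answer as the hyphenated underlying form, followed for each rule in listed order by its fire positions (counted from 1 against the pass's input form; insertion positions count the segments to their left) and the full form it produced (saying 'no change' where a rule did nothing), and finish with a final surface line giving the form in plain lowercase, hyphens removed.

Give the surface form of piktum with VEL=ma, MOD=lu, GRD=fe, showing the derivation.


underlying: piktum-iru-bo-g
1. k -> g, p -> b / V _ V: no change
2. f -> v, k -> g, t -> d / _ Z: no change
3. g -> k, z -> s / _ #: fires at position(s) 12: piktumirubok
surface: piktumirubok
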